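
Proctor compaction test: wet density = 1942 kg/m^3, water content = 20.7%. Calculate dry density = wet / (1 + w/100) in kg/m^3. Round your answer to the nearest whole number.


Step 1: Dry density = wet density / (1 + w/100)
Step 2: Dry density = 1942 / (1 + 20.7/100)
Step 3: Dry density = 1942 / 1.207
Step 4: Dry density = 1609 kg/m^3

1609


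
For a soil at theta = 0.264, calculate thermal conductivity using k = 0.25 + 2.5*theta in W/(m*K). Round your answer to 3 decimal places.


Step 1: k = 0.25 + 2.5 * theta
Step 2: k = 0.25 + 2.5 * 0.264
Step 3: k = 0.25 + 0.66
Step 4: k = 0.91 W/(m*K)

0.91


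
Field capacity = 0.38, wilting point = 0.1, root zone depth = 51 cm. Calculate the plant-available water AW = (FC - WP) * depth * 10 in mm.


Step 1: Available water = (FC - WP) * depth * 10
Step 2: AW = (0.38 - 0.1) * 51 * 10
Step 3: AW = 0.28 * 51 * 10
Step 4: AW = 142.8 mm

142.8


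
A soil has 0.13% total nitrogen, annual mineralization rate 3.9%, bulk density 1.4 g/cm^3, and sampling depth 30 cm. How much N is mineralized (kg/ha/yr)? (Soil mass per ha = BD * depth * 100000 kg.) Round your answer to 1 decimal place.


Step 1: Soil mass per ha = BD * depth * 100000 = 1.4 * 30 * 100000 = 4200000 kg
Step 2: Total N pool = soil mass * N%/100 = 4200000 * 0.13/100 = 5460.0 kg/ha
Step 3: N mineralized = N pool * rate%/100 = 5460.0 * 3.9/100 = 212.9 kg/ha/yr

212.9


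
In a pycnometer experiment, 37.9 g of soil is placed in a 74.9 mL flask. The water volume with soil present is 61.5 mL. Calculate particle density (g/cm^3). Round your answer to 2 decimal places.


Step 1: Volume of solids = flask volume - water volume with soil
Step 2: V_solids = 74.9 - 61.5 = 13.4 mL
Step 3: Particle density = mass / V_solids = 37.9 / 13.4 = 2.83 g/cm^3

2.83


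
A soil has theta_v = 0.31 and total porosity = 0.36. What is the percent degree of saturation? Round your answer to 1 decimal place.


Step 1: S = 100 * theta_v / n
Step 2: S = 100 * 0.31 / 0.36
Step 3: S = 86.1%

86.1


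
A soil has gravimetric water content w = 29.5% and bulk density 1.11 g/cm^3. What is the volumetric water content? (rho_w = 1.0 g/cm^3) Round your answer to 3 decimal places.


Step 1: theta = (w / 100) * BD / rho_w
Step 2: theta = (29.5 / 100) * 1.11 / 1.0
Step 3: theta = 0.295 * 1.11
Step 4: theta = 0.327

0.327


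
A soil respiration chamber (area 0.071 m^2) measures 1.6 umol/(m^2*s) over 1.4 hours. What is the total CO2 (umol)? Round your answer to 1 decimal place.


Step 1: Convert time to seconds: 1.4 hr * 3600 = 5040.0 s
Step 2: Total = flux * area * time_s
Step 3: Total = 1.6 * 0.071 * 5040.0
Step 4: Total = 572.5 umol

572.5


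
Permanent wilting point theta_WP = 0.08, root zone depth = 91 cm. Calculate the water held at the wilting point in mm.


Step 1: Water (mm) = theta_WP * depth * 10
Step 2: Water = 0.08 * 91 * 10
Step 3: Water = 72.8 mm

72.8


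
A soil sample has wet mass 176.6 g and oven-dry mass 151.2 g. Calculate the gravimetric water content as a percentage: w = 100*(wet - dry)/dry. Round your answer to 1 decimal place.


Step 1: Water mass = wet - dry = 176.6 - 151.2 = 25.4 g
Step 2: w = 100 * water mass / dry mass
Step 3: w = 100 * 25.4 / 151.2 = 16.8%

16.8


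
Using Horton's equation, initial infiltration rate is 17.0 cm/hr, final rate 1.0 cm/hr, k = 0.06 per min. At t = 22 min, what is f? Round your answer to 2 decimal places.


Step 1: f = fc + (f0 - fc) * exp(-k * t)
Step 2: exp(-0.06 * 22) = 0.267135
Step 3: f = 1.0 + (17.0 - 1.0) * 0.267135
Step 4: f = 1.0 + 16.0 * 0.267135
Step 5: f = 5.27 cm/hr

5.27


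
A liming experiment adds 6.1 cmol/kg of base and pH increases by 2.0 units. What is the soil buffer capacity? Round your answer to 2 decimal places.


Step 1: BC = change in base / change in pH
Step 2: BC = 6.1 / 2.0
Step 3: BC = 3.05 cmol/(kg*pH unit)

3.05


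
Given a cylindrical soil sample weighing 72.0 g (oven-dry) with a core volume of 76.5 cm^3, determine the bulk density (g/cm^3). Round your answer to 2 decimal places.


Step 1: Identify the formula: BD = dry mass / volume
Step 2: Substitute values: BD = 72.0 / 76.5
Step 3: BD = 0.94 g/cm^3

0.94


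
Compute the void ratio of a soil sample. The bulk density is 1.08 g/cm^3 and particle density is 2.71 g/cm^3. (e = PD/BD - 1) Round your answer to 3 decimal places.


Step 1: e = PD / BD - 1
Step 2: e = 2.71 / 1.08 - 1
Step 3: e = 2.50926 - 1
Step 4: e = 1.509

1.509


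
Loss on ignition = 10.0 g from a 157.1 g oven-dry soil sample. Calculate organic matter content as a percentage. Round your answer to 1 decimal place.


Step 1: OM% = 100 * LOI / sample mass
Step 2: OM = 100 * 10.0 / 157.1
Step 3: OM = 6.4%

6.4


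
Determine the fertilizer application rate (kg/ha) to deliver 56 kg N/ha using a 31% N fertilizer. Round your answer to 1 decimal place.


Step 1: Fertilizer rate = target N / (N content / 100)
Step 2: Rate = 56 / (31 / 100)
Step 3: Rate = 56 / 0.31
Step 4: Rate = 180.6 kg/ha

180.6


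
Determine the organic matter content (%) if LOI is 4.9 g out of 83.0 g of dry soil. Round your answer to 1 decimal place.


Step 1: OM% = 100 * LOI / sample mass
Step 2: OM = 100 * 4.9 / 83.0
Step 3: OM = 5.9%

5.9


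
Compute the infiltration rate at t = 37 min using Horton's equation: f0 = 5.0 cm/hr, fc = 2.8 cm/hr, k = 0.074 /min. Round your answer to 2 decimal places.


Step 1: f = fc + (f0 - fc) * exp(-k * t)
Step 2: exp(-0.074 * 37) = 0.0647
Step 3: f = 2.8 + (5.0 - 2.8) * 0.0647
Step 4: f = 2.8 + 2.2 * 0.0647
Step 5: f = 2.94 cm/hr

2.94


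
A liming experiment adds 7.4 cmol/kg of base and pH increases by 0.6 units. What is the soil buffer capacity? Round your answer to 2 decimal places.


Step 1: BC = change in base / change in pH
Step 2: BC = 7.4 / 0.6
Step 3: BC = 12.33 cmol/(kg*pH unit)

12.33


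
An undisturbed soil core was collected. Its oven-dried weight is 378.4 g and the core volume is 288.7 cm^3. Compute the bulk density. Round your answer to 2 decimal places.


Step 1: Identify the formula: BD = dry mass / volume
Step 2: Substitute values: BD = 378.4 / 288.7
Step 3: BD = 1.31 g/cm^3

1.31


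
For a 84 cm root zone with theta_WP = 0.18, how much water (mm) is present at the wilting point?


Step 1: Water (mm) = theta_WP * depth * 10
Step 2: Water = 0.18 * 84 * 10
Step 3: Water = 151.2 mm

151.2


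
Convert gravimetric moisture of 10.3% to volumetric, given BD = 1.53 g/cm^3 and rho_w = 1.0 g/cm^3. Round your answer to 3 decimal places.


Step 1: theta = (w / 100) * BD / rho_w
Step 2: theta = (10.3 / 100) * 1.53 / 1.0
Step 3: theta = 0.103 * 1.53
Step 4: theta = 0.158

0.158


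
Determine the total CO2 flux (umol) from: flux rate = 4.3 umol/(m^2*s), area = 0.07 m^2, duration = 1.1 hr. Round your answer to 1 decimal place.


Step 1: Convert time to seconds: 1.1 hr * 3600 = 3960.0 s
Step 2: Total = flux * area * time_s
Step 3: Total = 4.3 * 0.07 * 3960.0
Step 4: Total = 1192.0 umol

1192.0


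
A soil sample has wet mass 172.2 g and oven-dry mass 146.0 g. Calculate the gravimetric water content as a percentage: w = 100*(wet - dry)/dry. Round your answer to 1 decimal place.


Step 1: Water mass = wet - dry = 172.2 - 146.0 = 26.2 g
Step 2: w = 100 * water mass / dry mass
Step 3: w = 100 * 26.2 / 146.0 = 17.9%

17.9


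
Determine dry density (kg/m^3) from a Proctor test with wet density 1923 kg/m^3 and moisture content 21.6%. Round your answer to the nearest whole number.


Step 1: Dry density = wet density / (1 + w/100)
Step 2: Dry density = 1923 / (1 + 21.6/100)
Step 3: Dry density = 1923 / 1.216
Step 4: Dry density = 1581 kg/m^3

1581


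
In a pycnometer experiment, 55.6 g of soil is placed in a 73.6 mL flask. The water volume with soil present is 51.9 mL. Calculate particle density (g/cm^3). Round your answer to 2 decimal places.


Step 1: Volume of solids = flask volume - water volume with soil
Step 2: V_solids = 73.6 - 51.9 = 21.7 mL
Step 3: Particle density = mass / V_solids = 55.6 / 21.7 = 2.56 g/cm^3

2.56


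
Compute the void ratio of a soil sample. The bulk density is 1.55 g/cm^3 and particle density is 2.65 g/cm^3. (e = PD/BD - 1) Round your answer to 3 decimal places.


Step 1: e = PD / BD - 1
Step 2: e = 2.65 / 1.55 - 1
Step 3: e = 1.70968 - 1
Step 4: e = 0.71

0.71


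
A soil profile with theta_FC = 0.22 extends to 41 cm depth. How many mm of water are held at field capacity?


Step 1: Water (mm) = theta_FC * depth (cm) * 10
Step 2: Water = 0.22 * 41 * 10
Step 3: Water = 90.2 mm

90.2


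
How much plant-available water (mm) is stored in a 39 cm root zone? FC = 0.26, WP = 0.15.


Step 1: Available water = (FC - WP) * depth * 10
Step 2: AW = (0.26 - 0.15) * 39 * 10
Step 3: AW = 0.11 * 39 * 10
Step 4: AW = 42.9 mm

42.9


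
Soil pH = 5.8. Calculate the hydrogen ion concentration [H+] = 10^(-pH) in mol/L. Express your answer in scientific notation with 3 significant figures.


Step 1: [H+] = 10^(-pH)
Step 2: [H+] = 10^(-5.8)
Step 3: [H+] = 1.58e-06 mol/L

1.58e-06


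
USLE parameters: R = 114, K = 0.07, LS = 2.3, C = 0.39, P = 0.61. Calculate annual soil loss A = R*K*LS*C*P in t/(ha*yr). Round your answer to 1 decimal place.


Step 1: A = R * K * LS * C * P
Step 2: R * K = 114 * 0.07 = 7.98
Step 3: (R*K) * LS = 7.98 * 2.3 = 18.354
Step 4: * C * P = 18.354 * 0.39 * 0.61 = 4.4
Step 5: A = 4.4 t/(ha*yr)

4.4


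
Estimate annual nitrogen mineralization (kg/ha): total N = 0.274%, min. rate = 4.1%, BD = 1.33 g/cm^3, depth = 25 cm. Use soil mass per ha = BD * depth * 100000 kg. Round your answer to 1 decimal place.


Step 1: Soil mass per ha = BD * depth * 100000 = 1.33 * 25 * 100000 = 3325000 kg
Step 2: Total N pool = soil mass * N%/100 = 3325000 * 0.274/100 = 9110.5 kg/ha
Step 3: N mineralized = N pool * rate%/100 = 9110.5 * 4.1/100 = 373.5 kg/ha/yr

373.5


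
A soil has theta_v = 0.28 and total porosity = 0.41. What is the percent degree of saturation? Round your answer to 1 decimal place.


Step 1: S = 100 * theta_v / n
Step 2: S = 100 * 0.28 / 0.41
Step 3: S = 68.3%

68.3


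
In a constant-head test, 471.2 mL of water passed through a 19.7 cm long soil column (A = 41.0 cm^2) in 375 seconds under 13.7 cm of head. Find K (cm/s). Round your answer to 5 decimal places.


Step 1: K = Q * L / (A * t * h)
Step 2: Numerator = 471.2 * 19.7 = 9282.64
Step 3: Denominator = 41.0 * 375 * 13.7 = 210637.5
Step 4: K = 9282.64 / 210637.5 = 0.04407 cm/s

0.04407


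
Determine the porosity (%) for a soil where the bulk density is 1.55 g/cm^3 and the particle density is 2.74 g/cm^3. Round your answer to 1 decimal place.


Step 1: Formula: n = 100 * (1 - BD / PD)
Step 2: n = 100 * (1 - 1.55 / 2.74)
Step 3: n = 100 * (1 - 0.56569)
Step 4: n = 43.4%

43.4


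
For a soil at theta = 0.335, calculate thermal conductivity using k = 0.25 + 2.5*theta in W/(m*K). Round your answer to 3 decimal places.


Step 1: k = 0.25 + 2.5 * theta
Step 2: k = 0.25 + 2.5 * 0.335
Step 3: k = 0.25 + 0.838
Step 4: k = 1.088 W/(m*K)

1.088


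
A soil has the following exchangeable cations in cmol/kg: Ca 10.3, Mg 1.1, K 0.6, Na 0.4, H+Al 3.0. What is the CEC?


Step 1: CEC = Ca + Mg + K + Na + (H+Al)
Step 2: CEC = 10.3 + 1.1 + 0.6 + 0.4 + 3.0
Step 3: CEC = 15.4 cmol/kg

15.4


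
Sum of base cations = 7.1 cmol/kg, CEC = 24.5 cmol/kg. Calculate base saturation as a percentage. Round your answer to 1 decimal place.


Step 1: BS = 100 * (sum of bases) / CEC
Step 2: BS = 100 * 7.1 / 24.5
Step 3: BS = 29.0%

29.0


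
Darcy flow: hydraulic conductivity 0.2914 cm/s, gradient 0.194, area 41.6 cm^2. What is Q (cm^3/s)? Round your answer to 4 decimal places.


Step 1: Apply Darcy's law: Q = K * i * A
Step 2: Q = 0.2914 * 0.194 * 41.6
Step 3: Q = 2.3517 cm^3/s

2.3517


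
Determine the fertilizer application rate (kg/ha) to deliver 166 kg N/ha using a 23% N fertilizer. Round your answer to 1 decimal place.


Step 1: Fertilizer rate = target N / (N content / 100)
Step 2: Rate = 166 / (23 / 100)
Step 3: Rate = 166 / 0.23
Step 4: Rate = 721.7 kg/ha

721.7


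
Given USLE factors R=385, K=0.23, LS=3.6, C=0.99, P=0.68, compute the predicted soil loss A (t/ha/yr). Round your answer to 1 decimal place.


Step 1: A = R * K * LS * C * P
Step 2: R * K = 385 * 0.23 = 88.55
Step 3: (R*K) * LS = 88.55 * 3.6 = 318.78
Step 4: * C * P = 318.78 * 0.99 * 0.68 = 214.6
Step 5: A = 214.6 t/(ha*yr)

214.6


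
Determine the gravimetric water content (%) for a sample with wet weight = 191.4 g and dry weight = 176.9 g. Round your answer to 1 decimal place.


Step 1: Water mass = wet - dry = 191.4 - 176.9 = 14.5 g
Step 2: w = 100 * water mass / dry mass
Step 3: w = 100 * 14.5 / 176.9 = 8.2%

8.2


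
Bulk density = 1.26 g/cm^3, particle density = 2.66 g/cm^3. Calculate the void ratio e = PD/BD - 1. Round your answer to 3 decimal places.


Step 1: e = PD / BD - 1
Step 2: e = 2.66 / 1.26 - 1
Step 3: e = 2.11111 - 1
Step 4: e = 1.111

1.111


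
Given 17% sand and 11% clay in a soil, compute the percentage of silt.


Step 1: sand + silt + clay = 100%
Step 2: silt = 100 - sand - clay
Step 3: silt = 100 - 17 - 11
Step 4: silt = 72%

72


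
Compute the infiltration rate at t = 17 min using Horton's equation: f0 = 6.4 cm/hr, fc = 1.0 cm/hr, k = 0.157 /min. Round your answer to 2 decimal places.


Step 1: f = fc + (f0 - fc) * exp(-k * t)
Step 2: exp(-0.157 * 17) = 0.069322
Step 3: f = 1.0 + (6.4 - 1.0) * 0.069322
Step 4: f = 1.0 + 5.4 * 0.069322
Step 5: f = 1.37 cm/hr

1.37


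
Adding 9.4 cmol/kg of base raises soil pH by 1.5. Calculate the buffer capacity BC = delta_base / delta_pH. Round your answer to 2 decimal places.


Step 1: BC = change in base / change in pH
Step 2: BC = 9.4 / 1.5
Step 3: BC = 6.27 cmol/(kg*pH unit)

6.27


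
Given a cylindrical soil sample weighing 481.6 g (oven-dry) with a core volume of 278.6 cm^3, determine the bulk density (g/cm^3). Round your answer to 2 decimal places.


Step 1: Identify the formula: BD = dry mass / volume
Step 2: Substitute values: BD = 481.6 / 278.6
Step 3: BD = 1.73 g/cm^3

1.73


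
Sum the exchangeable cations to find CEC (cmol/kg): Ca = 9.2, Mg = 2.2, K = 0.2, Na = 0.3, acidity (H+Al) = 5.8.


Step 1: CEC = Ca + Mg + K + Na + (H+Al)
Step 2: CEC = 9.2 + 2.2 + 0.2 + 0.3 + 5.8
Step 3: CEC = 17.7 cmol/kg

17.7


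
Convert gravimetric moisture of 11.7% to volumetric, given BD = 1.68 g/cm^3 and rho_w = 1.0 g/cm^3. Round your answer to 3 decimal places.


Step 1: theta = (w / 100) * BD / rho_w
Step 2: theta = (11.7 / 100) * 1.68 / 1.0
Step 3: theta = 0.117 * 1.68
Step 4: theta = 0.197

0.197


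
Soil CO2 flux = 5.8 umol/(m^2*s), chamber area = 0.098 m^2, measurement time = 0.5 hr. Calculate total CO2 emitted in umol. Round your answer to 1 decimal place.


Step 1: Convert time to seconds: 0.5 hr * 3600 = 1800.0 s
Step 2: Total = flux * area * time_s
Step 3: Total = 5.8 * 0.098 * 1800.0
Step 4: Total = 1023.1 umol

1023.1


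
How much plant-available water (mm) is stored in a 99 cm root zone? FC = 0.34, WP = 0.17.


Step 1: Available water = (FC - WP) * depth * 10
Step 2: AW = (0.34 - 0.17) * 99 * 10
Step 3: AW = 0.17 * 99 * 10
Step 4: AW = 168.3 mm

168.3


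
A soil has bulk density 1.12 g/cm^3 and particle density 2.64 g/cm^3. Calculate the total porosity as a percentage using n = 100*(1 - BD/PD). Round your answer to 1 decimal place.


Step 1: Formula: n = 100 * (1 - BD / PD)
Step 2: n = 100 * (1 - 1.12 / 2.64)
Step 3: n = 100 * (1 - 0.42424)
Step 4: n = 57.6%

57.6


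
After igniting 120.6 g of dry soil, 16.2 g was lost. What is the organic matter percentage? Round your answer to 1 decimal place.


Step 1: OM% = 100 * LOI / sample mass
Step 2: OM = 100 * 16.2 / 120.6
Step 3: OM = 13.4%

13.4


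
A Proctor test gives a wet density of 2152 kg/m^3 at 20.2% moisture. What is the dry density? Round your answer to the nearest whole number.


Step 1: Dry density = wet density / (1 + w/100)
Step 2: Dry density = 2152 / (1 + 20.2/100)
Step 3: Dry density = 2152 / 1.202
Step 4: Dry density = 1790 kg/m^3

1790


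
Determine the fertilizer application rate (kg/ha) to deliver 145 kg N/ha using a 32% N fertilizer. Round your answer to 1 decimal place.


Step 1: Fertilizer rate = target N / (N content / 100)
Step 2: Rate = 145 / (32 / 100)
Step 3: Rate = 145 / 0.32
Step 4: Rate = 453.1 kg/ha

453.1


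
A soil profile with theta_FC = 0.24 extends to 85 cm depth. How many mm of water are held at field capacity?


Step 1: Water (mm) = theta_FC * depth (cm) * 10
Step 2: Water = 0.24 * 85 * 10
Step 3: Water = 204.0 mm

204.0


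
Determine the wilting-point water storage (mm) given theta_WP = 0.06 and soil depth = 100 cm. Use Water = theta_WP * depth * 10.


Step 1: Water (mm) = theta_WP * depth * 10
Step 2: Water = 0.06 * 100 * 10
Step 3: Water = 60.0 mm

60.0


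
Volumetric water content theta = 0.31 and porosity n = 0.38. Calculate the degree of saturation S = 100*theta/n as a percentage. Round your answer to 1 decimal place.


Step 1: S = 100 * theta_v / n
Step 2: S = 100 * 0.31 / 0.38
Step 3: S = 81.6%

81.6


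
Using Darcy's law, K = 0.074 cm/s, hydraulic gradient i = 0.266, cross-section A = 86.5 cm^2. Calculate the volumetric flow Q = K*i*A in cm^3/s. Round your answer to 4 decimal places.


Step 1: Apply Darcy's law: Q = K * i * A
Step 2: Q = 0.074 * 0.266 * 86.5
Step 3: Q = 1.7027 cm^3/s

1.7027


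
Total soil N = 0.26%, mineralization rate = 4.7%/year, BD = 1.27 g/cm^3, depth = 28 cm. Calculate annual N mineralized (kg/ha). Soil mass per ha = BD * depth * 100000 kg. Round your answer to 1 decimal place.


Step 1: Soil mass per ha = BD * depth * 100000 = 1.27 * 28 * 100000 = 3556000 kg
Step 2: Total N pool = soil mass * N%/100 = 3556000 * 0.26/100 = 9245.6 kg/ha
Step 3: N mineralized = N pool * rate%/100 = 9245.6 * 4.7/100 = 434.5 kg/ha/yr

434.5


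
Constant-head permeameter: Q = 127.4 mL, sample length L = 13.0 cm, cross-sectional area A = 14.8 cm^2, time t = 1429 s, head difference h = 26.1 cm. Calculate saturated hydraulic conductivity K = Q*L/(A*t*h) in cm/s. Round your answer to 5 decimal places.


Step 1: K = Q * L / (A * t * h)
Step 2: Numerator = 127.4 * 13.0 = 1656.2
Step 3: Denominator = 14.8 * 1429 * 26.1 = 551994.12
Step 4: K = 1656.2 / 551994.12 = 0.003 cm/s

0.003


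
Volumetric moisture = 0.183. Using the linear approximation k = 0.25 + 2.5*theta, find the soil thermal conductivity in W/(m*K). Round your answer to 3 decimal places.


Step 1: k = 0.25 + 2.5 * theta
Step 2: k = 0.25 + 2.5 * 0.183
Step 3: k = 0.25 + 0.458
Step 4: k = 0.708 W/(m*K)

0.708


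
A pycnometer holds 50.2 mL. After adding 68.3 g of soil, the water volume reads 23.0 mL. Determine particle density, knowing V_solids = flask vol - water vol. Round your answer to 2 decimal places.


Step 1: Volume of solids = flask volume - water volume with soil
Step 2: V_solids = 50.2 - 23.0 = 27.2 mL
Step 3: Particle density = mass / V_solids = 68.3 / 27.2 = 2.51 g/cm^3

2.51


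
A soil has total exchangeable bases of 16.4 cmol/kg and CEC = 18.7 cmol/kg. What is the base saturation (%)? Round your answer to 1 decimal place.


Step 1: BS = 100 * (sum of bases) / CEC
Step 2: BS = 100 * 16.4 / 18.7
Step 3: BS = 87.7%

87.7


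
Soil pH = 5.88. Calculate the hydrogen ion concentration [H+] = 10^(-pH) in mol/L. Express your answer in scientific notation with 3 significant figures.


Step 1: [H+] = 10^(-pH)
Step 2: [H+] = 10^(-5.88)
Step 3: [H+] = 1.32e-06 mol/L

1.32e-06


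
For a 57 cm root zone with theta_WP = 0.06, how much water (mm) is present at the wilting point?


Step 1: Water (mm) = theta_WP * depth * 10
Step 2: Water = 0.06 * 57 * 10
Step 3: Water = 34.2 mm

34.2


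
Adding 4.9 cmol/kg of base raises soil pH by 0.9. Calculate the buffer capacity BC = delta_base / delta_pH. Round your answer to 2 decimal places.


Step 1: BC = change in base / change in pH
Step 2: BC = 4.9 / 0.9
Step 3: BC = 5.44 cmol/(kg*pH unit)

5.44


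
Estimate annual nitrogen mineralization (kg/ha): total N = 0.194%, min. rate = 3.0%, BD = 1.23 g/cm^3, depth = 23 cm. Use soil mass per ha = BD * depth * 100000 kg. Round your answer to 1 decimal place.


Step 1: Soil mass per ha = BD * depth * 100000 = 1.23 * 23 * 100000 = 2829000 kg
Step 2: Total N pool = soil mass * N%/100 = 2829000 * 0.194/100 = 5488.26 kg/ha
Step 3: N mineralized = N pool * rate%/100 = 5488.26 * 3.0/100 = 164.6 kg/ha/yr

164.6


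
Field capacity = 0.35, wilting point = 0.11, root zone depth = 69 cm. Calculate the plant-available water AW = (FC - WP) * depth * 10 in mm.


Step 1: Available water = (FC - WP) * depth * 10
Step 2: AW = (0.35 - 0.11) * 69 * 10
Step 3: AW = 0.24 * 69 * 10
Step 4: AW = 165.6 mm

165.6


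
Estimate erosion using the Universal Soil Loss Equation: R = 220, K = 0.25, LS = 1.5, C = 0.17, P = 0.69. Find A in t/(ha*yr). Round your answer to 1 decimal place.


Step 1: A = R * K * LS * C * P
Step 2: R * K = 220 * 0.25 = 55.0
Step 3: (R*K) * LS = 55.0 * 1.5 = 82.5
Step 4: * C * P = 82.5 * 0.17 * 0.69 = 9.7
Step 5: A = 9.7 t/(ha*yr)

9.7


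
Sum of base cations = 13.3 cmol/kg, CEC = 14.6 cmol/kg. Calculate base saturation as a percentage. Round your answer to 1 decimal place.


Step 1: BS = 100 * (sum of bases) / CEC
Step 2: BS = 100 * 13.3 / 14.6
Step 3: BS = 91.1%

91.1


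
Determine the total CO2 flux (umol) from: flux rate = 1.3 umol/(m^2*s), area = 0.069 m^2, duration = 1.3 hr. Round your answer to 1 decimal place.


Step 1: Convert time to seconds: 1.3 hr * 3600 = 4680.0 s
Step 2: Total = flux * area * time_s
Step 3: Total = 1.3 * 0.069 * 4680.0
Step 4: Total = 419.8 umol

419.8


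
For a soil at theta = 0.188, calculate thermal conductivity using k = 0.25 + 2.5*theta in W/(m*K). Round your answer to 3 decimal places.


Step 1: k = 0.25 + 2.5 * theta
Step 2: k = 0.25 + 2.5 * 0.188
Step 3: k = 0.25 + 0.47
Step 4: k = 0.72 W/(m*K)

0.72


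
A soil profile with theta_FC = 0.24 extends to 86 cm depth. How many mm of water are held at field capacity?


Step 1: Water (mm) = theta_FC * depth (cm) * 10
Step 2: Water = 0.24 * 86 * 10
Step 3: Water = 206.4 mm

206.4


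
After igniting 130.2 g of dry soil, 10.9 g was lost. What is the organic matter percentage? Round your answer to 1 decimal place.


Step 1: OM% = 100 * LOI / sample mass
Step 2: OM = 100 * 10.9 / 130.2
Step 3: OM = 8.4%

8.4


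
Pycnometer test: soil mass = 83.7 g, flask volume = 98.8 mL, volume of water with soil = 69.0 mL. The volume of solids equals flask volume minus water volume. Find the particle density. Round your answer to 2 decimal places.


Step 1: Volume of solids = flask volume - water volume with soil
Step 2: V_solids = 98.8 - 69.0 = 29.8 mL
Step 3: Particle density = mass / V_solids = 83.7 / 29.8 = 2.81 g/cm^3

2.81


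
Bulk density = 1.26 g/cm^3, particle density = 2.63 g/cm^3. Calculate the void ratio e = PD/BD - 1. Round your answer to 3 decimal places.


Step 1: e = PD / BD - 1
Step 2: e = 2.63 / 1.26 - 1
Step 3: e = 2.0873 - 1
Step 4: e = 1.087

1.087


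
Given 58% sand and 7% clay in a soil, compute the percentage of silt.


Step 1: sand + silt + clay = 100%
Step 2: silt = 100 - sand - clay
Step 3: silt = 100 - 58 - 7
Step 4: silt = 35%

35


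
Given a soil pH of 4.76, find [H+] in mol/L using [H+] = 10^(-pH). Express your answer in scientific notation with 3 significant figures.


Step 1: [H+] = 10^(-pH)
Step 2: [H+] = 10^(-4.76)
Step 3: [H+] = 1.74e-05 mol/L

1.74e-05


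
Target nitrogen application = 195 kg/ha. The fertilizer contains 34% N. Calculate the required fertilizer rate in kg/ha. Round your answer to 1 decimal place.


Step 1: Fertilizer rate = target N / (N content / 100)
Step 2: Rate = 195 / (34 / 100)
Step 3: Rate = 195 / 0.34
Step 4: Rate = 573.5 kg/ha

573.5


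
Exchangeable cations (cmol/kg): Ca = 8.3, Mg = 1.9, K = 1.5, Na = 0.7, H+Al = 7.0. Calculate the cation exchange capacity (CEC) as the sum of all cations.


Step 1: CEC = Ca + Mg + K + Na + (H+Al)
Step 2: CEC = 8.3 + 1.9 + 1.5 + 0.7 + 7.0
Step 3: CEC = 19.4 cmol/kg

19.4


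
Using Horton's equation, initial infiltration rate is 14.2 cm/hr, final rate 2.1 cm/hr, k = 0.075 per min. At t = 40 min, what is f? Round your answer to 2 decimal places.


Step 1: f = fc + (f0 - fc) * exp(-k * t)
Step 2: exp(-0.075 * 40) = 0.049787
Step 3: f = 2.1 + (14.2 - 2.1) * 0.049787
Step 4: f = 2.1 + 12.1 * 0.049787
Step 5: f = 2.7 cm/hr

2.7


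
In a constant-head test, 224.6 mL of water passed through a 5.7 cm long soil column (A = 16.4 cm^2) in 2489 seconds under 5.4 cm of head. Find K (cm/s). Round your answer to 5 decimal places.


Step 1: K = Q * L / (A * t * h)
Step 2: Numerator = 224.6 * 5.7 = 1280.22
Step 3: Denominator = 16.4 * 2489 * 5.4 = 220425.84
Step 4: K = 1280.22 / 220425.84 = 0.00581 cm/s

0.00581


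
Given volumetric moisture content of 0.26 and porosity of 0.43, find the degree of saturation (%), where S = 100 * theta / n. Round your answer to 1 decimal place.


Step 1: S = 100 * theta_v / n
Step 2: S = 100 * 0.26 / 0.43
Step 3: S = 60.5%

60.5


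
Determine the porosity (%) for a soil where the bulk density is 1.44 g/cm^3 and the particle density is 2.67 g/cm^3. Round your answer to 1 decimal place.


Step 1: Formula: n = 100 * (1 - BD / PD)
Step 2: n = 100 * (1 - 1.44 / 2.67)
Step 3: n = 100 * (1 - 0.53933)
Step 4: n = 46.1%

46.1


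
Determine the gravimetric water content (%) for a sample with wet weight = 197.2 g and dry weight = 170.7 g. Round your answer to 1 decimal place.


Step 1: Water mass = wet - dry = 197.2 - 170.7 = 26.5 g
Step 2: w = 100 * water mass / dry mass
Step 3: w = 100 * 26.5 / 170.7 = 15.5%

15.5


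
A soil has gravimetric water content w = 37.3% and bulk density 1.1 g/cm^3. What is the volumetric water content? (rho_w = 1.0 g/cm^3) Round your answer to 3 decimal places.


Step 1: theta = (w / 100) * BD / rho_w
Step 2: theta = (37.3 / 100) * 1.1 / 1.0
Step 3: theta = 0.373 * 1.1
Step 4: theta = 0.41

0.41


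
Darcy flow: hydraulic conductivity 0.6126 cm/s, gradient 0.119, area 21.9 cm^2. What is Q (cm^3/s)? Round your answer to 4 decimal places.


Step 1: Apply Darcy's law: Q = K * i * A
Step 2: Q = 0.6126 * 0.119 * 21.9
Step 3: Q = 1.5965 cm^3/s

1.5965


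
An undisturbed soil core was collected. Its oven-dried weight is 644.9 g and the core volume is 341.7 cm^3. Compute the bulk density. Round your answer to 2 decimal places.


Step 1: Identify the formula: BD = dry mass / volume
Step 2: Substitute values: BD = 644.9 / 341.7
Step 3: BD = 1.89 g/cm^3

1.89


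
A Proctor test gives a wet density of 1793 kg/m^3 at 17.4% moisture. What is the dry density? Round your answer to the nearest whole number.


Step 1: Dry density = wet density / (1 + w/100)
Step 2: Dry density = 1793 / (1 + 17.4/100)
Step 3: Dry density = 1793 / 1.174
Step 4: Dry density = 1527 kg/m^3

1527


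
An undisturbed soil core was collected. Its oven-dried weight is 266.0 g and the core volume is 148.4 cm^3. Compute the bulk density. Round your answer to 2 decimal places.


Step 1: Identify the formula: BD = dry mass / volume
Step 2: Substitute values: BD = 266.0 / 148.4
Step 3: BD = 1.79 g/cm^3

1.79


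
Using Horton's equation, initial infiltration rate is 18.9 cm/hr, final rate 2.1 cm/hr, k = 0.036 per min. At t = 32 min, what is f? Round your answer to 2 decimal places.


Step 1: f = fc + (f0 - fc) * exp(-k * t)
Step 2: exp(-0.036 * 32) = 0.316004
Step 3: f = 2.1 + (18.9 - 2.1) * 0.316004
Step 4: f = 2.1 + 16.8 * 0.316004
Step 5: f = 7.41 cm/hr

7.41


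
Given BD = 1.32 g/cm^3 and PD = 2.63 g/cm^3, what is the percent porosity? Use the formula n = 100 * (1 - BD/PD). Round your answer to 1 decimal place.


Step 1: Formula: n = 100 * (1 - BD / PD)
Step 2: n = 100 * (1 - 1.32 / 2.63)
Step 3: n = 100 * (1 - 0.5019)
Step 4: n = 49.8%

49.8


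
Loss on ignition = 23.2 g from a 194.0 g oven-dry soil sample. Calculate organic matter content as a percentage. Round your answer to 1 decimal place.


Step 1: OM% = 100 * LOI / sample mass
Step 2: OM = 100 * 23.2 / 194.0
Step 3: OM = 12.0%

12.0


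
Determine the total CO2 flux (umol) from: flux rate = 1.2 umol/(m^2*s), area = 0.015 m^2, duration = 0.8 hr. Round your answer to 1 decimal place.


Step 1: Convert time to seconds: 0.8 hr * 3600 = 2880.0 s
Step 2: Total = flux * area * time_s
Step 3: Total = 1.2 * 0.015 * 2880.0
Step 4: Total = 51.8 umol

51.8


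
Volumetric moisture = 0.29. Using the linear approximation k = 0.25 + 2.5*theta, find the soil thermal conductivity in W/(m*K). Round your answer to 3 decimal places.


Step 1: k = 0.25 + 2.5 * theta
Step 2: k = 0.25 + 2.5 * 0.29
Step 3: k = 0.25 + 0.725
Step 4: k = 0.975 W/(m*K)

0.975


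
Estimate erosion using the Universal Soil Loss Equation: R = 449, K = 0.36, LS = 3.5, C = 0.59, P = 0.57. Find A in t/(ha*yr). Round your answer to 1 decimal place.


Step 1: A = R * K * LS * C * P
Step 2: R * K = 449 * 0.36 = 161.64
Step 3: (R*K) * LS = 161.64 * 3.5 = 565.74
Step 4: * C * P = 565.74 * 0.59 * 0.57 = 190.3
Step 5: A = 190.3 t/(ha*yr)

190.3


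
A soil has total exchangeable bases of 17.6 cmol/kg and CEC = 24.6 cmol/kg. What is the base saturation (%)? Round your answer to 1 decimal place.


Step 1: BS = 100 * (sum of bases) / CEC
Step 2: BS = 100 * 17.6 / 24.6
Step 3: BS = 71.5%

71.5


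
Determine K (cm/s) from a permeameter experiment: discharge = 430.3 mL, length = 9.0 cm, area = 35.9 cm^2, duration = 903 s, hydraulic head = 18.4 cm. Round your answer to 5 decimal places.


Step 1: K = Q * L / (A * t * h)
Step 2: Numerator = 430.3 * 9.0 = 3872.7
Step 3: Denominator = 35.9 * 903 * 18.4 = 596485.68
Step 4: K = 3872.7 / 596485.68 = 0.00649 cm/s

0.00649


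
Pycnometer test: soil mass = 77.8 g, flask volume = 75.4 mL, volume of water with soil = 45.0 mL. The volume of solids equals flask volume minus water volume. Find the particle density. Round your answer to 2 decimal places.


Step 1: Volume of solids = flask volume - water volume with soil
Step 2: V_solids = 75.4 - 45.0 = 30.4 mL
Step 3: Particle density = mass / V_solids = 77.8 / 30.4 = 2.56 g/cm^3

2.56


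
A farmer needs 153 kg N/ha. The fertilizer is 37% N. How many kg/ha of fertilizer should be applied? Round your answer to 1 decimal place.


Step 1: Fertilizer rate = target N / (N content / 100)
Step 2: Rate = 153 / (37 / 100)
Step 3: Rate = 153 / 0.37
Step 4: Rate = 413.5 kg/ha

413.5


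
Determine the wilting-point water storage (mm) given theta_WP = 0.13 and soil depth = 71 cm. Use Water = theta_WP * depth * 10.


Step 1: Water (mm) = theta_WP * depth * 10
Step 2: Water = 0.13 * 71 * 10
Step 3: Water = 92.3 mm

92.3


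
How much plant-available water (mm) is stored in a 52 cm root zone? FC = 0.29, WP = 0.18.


Step 1: Available water = (FC - WP) * depth * 10
Step 2: AW = (0.29 - 0.18) * 52 * 10
Step 3: AW = 0.11 * 52 * 10
Step 4: AW = 57.2 mm

57.2


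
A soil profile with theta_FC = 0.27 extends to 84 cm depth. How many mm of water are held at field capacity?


Step 1: Water (mm) = theta_FC * depth (cm) * 10
Step 2: Water = 0.27 * 84 * 10
Step 3: Water = 226.8 mm

226.8


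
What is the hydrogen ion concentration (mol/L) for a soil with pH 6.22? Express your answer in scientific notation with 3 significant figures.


Step 1: [H+] = 10^(-pH)
Step 2: [H+] = 10^(-6.22)
Step 3: [H+] = 6.03e-07 mol/L

6.03e-07


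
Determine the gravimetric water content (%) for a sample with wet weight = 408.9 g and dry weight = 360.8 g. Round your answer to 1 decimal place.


Step 1: Water mass = wet - dry = 408.9 - 360.8 = 48.1 g
Step 2: w = 100 * water mass / dry mass
Step 3: w = 100 * 48.1 / 360.8 = 13.3%

13.3


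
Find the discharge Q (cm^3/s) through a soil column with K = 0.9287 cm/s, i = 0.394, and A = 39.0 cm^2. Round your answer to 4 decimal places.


Step 1: Apply Darcy's law: Q = K * i * A
Step 2: Q = 0.9287 * 0.394 * 39.0
Step 3: Q = 14.2704 cm^3/s

14.2704


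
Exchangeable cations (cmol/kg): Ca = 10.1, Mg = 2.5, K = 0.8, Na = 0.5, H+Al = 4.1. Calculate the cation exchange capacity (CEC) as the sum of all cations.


Step 1: CEC = Ca + Mg + K + Na + (H+Al)
Step 2: CEC = 10.1 + 2.5 + 0.8 + 0.5 + 4.1
Step 3: CEC = 18.0 cmol/kg

18.0


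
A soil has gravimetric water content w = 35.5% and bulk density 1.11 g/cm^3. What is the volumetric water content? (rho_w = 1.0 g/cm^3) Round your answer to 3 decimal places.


Step 1: theta = (w / 100) * BD / rho_w
Step 2: theta = (35.5 / 100) * 1.11 / 1.0
Step 3: theta = 0.355 * 1.11
Step 4: theta = 0.394

0.394


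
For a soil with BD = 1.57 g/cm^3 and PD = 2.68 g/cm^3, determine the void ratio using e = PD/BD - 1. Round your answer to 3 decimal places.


Step 1: e = PD / BD - 1
Step 2: e = 2.68 / 1.57 - 1
Step 3: e = 1.70701 - 1
Step 4: e = 0.707

0.707


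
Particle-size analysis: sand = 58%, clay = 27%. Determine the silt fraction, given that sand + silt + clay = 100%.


Step 1: sand + silt + clay = 100%
Step 2: silt = 100 - sand - clay
Step 3: silt = 100 - 58 - 27
Step 4: silt = 15%

15


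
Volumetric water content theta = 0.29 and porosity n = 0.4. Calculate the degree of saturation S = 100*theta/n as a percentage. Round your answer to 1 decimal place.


Step 1: S = 100 * theta_v / n
Step 2: S = 100 * 0.29 / 0.4
Step 3: S = 72.5%

72.5


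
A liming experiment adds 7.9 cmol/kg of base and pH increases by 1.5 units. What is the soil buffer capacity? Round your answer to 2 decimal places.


Step 1: BC = change in base / change in pH
Step 2: BC = 7.9 / 1.5
Step 3: BC = 5.27 cmol/(kg*pH unit)

5.27


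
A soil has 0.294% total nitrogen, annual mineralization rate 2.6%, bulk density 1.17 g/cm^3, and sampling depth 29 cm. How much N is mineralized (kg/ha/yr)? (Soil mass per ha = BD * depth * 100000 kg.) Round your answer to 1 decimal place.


Step 1: Soil mass per ha = BD * depth * 100000 = 1.17 * 29 * 100000 = 3393000 kg
Step 2: Total N pool = soil mass * N%/100 = 3393000 * 0.294/100 = 9975.42 kg/ha
Step 3: N mineralized = N pool * rate%/100 = 9975.42 * 2.6/100 = 259.4 kg/ha/yr

259.4


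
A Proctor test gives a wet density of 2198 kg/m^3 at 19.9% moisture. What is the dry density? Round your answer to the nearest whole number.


Step 1: Dry density = wet density / (1 + w/100)
Step 2: Dry density = 2198 / (1 + 19.9/100)
Step 3: Dry density = 2198 / 1.199
Step 4: Dry density = 1833 kg/m^3

1833


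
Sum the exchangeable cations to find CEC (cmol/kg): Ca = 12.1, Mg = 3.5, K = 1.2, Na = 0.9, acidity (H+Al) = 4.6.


Step 1: CEC = Ca + Mg + K + Na + (H+Al)
Step 2: CEC = 12.1 + 3.5 + 1.2 + 0.9 + 4.6
Step 3: CEC = 22.3 cmol/kg

22.3


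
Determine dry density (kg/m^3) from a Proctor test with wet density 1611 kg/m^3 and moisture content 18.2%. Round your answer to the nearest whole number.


Step 1: Dry density = wet density / (1 + w/100)
Step 2: Dry density = 1611 / (1 + 18.2/100)
Step 3: Dry density = 1611 / 1.182
Step 4: Dry density = 1363 kg/m^3

1363


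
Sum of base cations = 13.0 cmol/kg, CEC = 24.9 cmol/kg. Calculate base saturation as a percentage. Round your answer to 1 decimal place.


Step 1: BS = 100 * (sum of bases) / CEC
Step 2: BS = 100 * 13.0 / 24.9
Step 3: BS = 52.2%

52.2


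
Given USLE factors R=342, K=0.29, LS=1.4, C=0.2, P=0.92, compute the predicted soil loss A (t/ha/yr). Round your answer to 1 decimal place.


Step 1: A = R * K * LS * C * P
Step 2: R * K = 342 * 0.29 = 99.18
Step 3: (R*K) * LS = 99.18 * 1.4 = 138.852
Step 4: * C * P = 138.852 * 0.2 * 0.92 = 25.5
Step 5: A = 25.5 t/(ha*yr)

25.5


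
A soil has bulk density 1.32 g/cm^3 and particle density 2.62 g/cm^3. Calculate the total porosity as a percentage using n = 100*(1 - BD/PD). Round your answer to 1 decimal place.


Step 1: Formula: n = 100 * (1 - BD / PD)
Step 2: n = 100 * (1 - 1.32 / 2.62)
Step 3: n = 100 * (1 - 0.50382)
Step 4: n = 49.6%

49.6


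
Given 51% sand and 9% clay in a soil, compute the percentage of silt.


Step 1: sand + silt + clay = 100%
Step 2: silt = 100 - sand - clay
Step 3: silt = 100 - 51 - 9
Step 4: silt = 40%

40


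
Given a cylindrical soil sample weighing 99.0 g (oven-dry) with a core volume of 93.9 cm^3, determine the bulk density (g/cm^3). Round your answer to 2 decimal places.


Step 1: Identify the formula: BD = dry mass / volume
Step 2: Substitute values: BD = 99.0 / 93.9
Step 3: BD = 1.05 g/cm^3

1.05


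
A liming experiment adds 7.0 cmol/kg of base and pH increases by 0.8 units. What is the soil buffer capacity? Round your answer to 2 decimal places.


Step 1: BC = change in base / change in pH
Step 2: BC = 7.0 / 0.8
Step 3: BC = 8.75 cmol/(kg*pH unit)

8.75


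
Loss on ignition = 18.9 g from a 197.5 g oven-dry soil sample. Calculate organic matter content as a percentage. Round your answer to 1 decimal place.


Step 1: OM% = 100 * LOI / sample mass
Step 2: OM = 100 * 18.9 / 197.5
Step 3: OM = 9.6%

9.6


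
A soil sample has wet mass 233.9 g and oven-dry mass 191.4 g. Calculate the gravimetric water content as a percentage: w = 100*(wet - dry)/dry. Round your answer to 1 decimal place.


Step 1: Water mass = wet - dry = 233.9 - 191.4 = 42.5 g
Step 2: w = 100 * water mass / dry mass
Step 3: w = 100 * 42.5 / 191.4 = 22.2%

22.2


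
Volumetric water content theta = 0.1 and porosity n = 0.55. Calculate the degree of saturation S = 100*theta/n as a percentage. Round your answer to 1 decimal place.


Step 1: S = 100 * theta_v / n
Step 2: S = 100 * 0.1 / 0.55
Step 3: S = 18.2%

18.2


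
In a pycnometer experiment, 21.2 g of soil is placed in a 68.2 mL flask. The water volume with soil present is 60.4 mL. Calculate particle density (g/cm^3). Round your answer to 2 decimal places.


Step 1: Volume of solids = flask volume - water volume with soil
Step 2: V_solids = 68.2 - 60.4 = 7.8 mL
Step 3: Particle density = mass / V_solids = 21.2 / 7.8 = 2.72 g/cm^3

2.72


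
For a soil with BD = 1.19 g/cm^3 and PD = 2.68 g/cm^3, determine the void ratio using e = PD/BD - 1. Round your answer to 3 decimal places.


Step 1: e = PD / BD - 1
Step 2: e = 2.68 / 1.19 - 1
Step 3: e = 2.2521 - 1
Step 4: e = 1.252

1.252


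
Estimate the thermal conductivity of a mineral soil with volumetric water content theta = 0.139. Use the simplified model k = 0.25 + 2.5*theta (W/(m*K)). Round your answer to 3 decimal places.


Step 1: k = 0.25 + 2.5 * theta
Step 2: k = 0.25 + 2.5 * 0.139
Step 3: k = 0.25 + 0.348
Step 4: k = 0.598 W/(m*K)

0.598


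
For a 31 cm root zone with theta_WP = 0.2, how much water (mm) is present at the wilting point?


Step 1: Water (mm) = theta_WP * depth * 10
Step 2: Water = 0.2 * 31 * 10
Step 3: Water = 62.0 mm

62.0


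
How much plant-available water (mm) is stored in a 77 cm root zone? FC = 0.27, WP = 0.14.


Step 1: Available water = (FC - WP) * depth * 10
Step 2: AW = (0.27 - 0.14) * 77 * 10
Step 3: AW = 0.13 * 77 * 10
Step 4: AW = 100.1 mm

100.1


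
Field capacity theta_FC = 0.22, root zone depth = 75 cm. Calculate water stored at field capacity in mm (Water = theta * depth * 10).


Step 1: Water (mm) = theta_FC * depth (cm) * 10
Step 2: Water = 0.22 * 75 * 10
Step 3: Water = 165.0 mm

165.0


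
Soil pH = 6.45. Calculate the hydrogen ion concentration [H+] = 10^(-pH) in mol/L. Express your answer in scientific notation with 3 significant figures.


Step 1: [H+] = 10^(-pH)
Step 2: [H+] = 10^(-6.45)
Step 3: [H+] = 3.55e-07 mol/L

3.55e-07


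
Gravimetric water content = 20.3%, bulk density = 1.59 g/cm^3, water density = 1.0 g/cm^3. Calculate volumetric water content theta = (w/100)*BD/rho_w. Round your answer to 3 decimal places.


Step 1: theta = (w / 100) * BD / rho_w
Step 2: theta = (20.3 / 100) * 1.59 / 1.0
Step 3: theta = 0.203 * 1.59
Step 4: theta = 0.323

0.323
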